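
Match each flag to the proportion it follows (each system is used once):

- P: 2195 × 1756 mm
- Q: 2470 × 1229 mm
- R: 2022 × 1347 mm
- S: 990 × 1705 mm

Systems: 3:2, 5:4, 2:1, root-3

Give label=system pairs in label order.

P = 2195/1756 ≈ 1.250 → 5:4 (1.250)
Q = 2470/1229 ≈ 2.010 → 2:1 (2.000)
R = 2022/1347 ≈ 1.501 → 3:2 (1.500)
S = 1705/990 ≈ 1.722 → root-3 (1.732)

P=5:4, Q=2:1, R=3:2, S=root-3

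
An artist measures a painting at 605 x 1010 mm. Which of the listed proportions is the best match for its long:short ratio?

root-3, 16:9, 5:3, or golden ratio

1010/605 ≈ 1.669. Nearest candidates are 5:3 (1.667, off by 0.002) and golden ratio (1.618, off by 0.051).

5:3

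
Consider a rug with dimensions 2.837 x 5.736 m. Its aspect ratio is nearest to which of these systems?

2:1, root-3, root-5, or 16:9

Ratio = 5.736 / 2.837 ≈ 2.022.
Distances: 2:1 2.000 (Δ 0.022); root-3 1.732 (Δ 0.290); root-5 2.236 (Δ 0.214); 16:9 1.778 (Δ 0.244).

2:1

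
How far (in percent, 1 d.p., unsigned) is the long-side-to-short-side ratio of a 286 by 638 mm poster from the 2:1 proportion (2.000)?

11.5%

Ratio = 638 / 286 ≈ 2.2308.
Ideal 2:1 = 2.0000. |2.2308 − 2.0000| / 2.0000 ≈ 11.54% → 11.5%.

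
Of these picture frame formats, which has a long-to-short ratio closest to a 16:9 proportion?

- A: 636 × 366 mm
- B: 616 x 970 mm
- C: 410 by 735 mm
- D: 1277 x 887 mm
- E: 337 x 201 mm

C

Ratios (long/short): A ≈ 1.738; B ≈ 1.575; C ≈ 1.793; D ≈ 1.440; E ≈ 1.677.
16:9 ≈ 1.778; option C is nearest (Δ 0.015).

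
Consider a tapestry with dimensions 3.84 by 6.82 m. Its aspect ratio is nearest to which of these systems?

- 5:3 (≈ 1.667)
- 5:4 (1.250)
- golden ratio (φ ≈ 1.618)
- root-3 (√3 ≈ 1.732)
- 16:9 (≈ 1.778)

16:9

6.82/3.84 ≈ 1.776. Nearest candidates are 16:9 (1.778, off by 0.002) and root-3 (1.732, off by 0.044).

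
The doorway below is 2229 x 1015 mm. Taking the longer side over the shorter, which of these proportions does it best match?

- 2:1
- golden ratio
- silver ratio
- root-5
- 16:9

2229/1015 ≈ 2.196. Nearest candidates are root-5 (2.236, off by 0.040) and 2:1 (2.000, off by 0.196).

root-5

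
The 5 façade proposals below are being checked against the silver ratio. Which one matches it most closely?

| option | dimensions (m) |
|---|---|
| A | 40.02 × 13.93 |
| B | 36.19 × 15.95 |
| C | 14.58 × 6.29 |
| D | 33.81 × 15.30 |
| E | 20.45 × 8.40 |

E

Target silver ratio ≈ 2.414.
A: 2.873 (Δ0.459)  B: 2.269 (Δ0.145)  C: 2.318 (Δ0.096)  D: 2.210 (Δ0.204)  E: 2.435 (Δ0.021)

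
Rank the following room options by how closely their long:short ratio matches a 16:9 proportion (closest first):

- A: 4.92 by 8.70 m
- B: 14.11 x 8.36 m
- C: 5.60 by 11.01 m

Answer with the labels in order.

A, B, C

A: 8.70/4.92 ≈ 1.768 → |1.768 − 1.778| = 0.010
B: 14.11/8.36 ≈ 1.688 → |1.688 − 1.778| = 0.090
C: 11.01/5.60 ≈ 1.966 → |1.966 − 1.778| = 0.188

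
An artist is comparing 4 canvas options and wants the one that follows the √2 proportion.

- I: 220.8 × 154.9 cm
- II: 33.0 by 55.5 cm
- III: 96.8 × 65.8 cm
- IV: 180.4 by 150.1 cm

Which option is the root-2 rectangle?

I

Ratios (long/short): I ≈ 1.425; II ≈ 1.682; III ≈ 1.471; IV ≈ 1.202.
root-2 ≈ 1.414; option I is nearest (Δ 0.011).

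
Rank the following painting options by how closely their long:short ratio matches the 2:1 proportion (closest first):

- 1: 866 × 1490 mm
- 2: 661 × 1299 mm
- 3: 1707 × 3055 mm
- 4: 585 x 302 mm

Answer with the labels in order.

Ratios: 1 = 1490 / 866 ≈ 1.721; 2 = 1299 / 661 ≈ 1.965; 3 = 3055 / 1707 ≈ 1.790; 4 = 585 / 302 ≈ 1.937.
|Δ from 2.000|: 1 0.279; 2 0.035; 3 0.210; 4 0.063.

2, 4, 3, 1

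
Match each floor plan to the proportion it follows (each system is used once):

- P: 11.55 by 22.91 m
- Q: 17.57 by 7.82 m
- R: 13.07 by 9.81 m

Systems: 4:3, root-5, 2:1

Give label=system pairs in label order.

P = 22.91/11.55 ≈ 1.984 → 2:1 (2.000)
Q = 17.57/7.82 ≈ 2.247 → root-5 (2.236)
R = 13.07/9.81 ≈ 1.332 → 4:3 (1.333)

P=2:1, Q=root-5, R=4:3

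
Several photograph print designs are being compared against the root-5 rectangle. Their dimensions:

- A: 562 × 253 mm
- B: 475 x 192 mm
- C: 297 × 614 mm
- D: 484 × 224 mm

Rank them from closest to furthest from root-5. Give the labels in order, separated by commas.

A, D, C, B

A: 562/253 ≈ 2.221 → |2.221 − 2.236| = 0.015
B: 475/192 ≈ 2.474 → |2.474 − 2.236| = 0.238
C: 614/297 ≈ 2.067 → |2.067 − 2.236| = 0.169
D: 484/224 ≈ 2.161 → |2.161 − 2.236| = 0.075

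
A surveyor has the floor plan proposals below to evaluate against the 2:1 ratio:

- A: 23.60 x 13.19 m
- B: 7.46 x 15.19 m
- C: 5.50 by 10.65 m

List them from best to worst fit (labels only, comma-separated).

B, C, A

A: 23.60/13.19 ≈ 1.789 → |1.789 − 2.000| = 0.211
B: 15.19/7.46 ≈ 2.036 → |2.036 − 2.000| = 0.036
C: 10.65/5.50 ≈ 1.936 → |1.936 − 2.000| = 0.064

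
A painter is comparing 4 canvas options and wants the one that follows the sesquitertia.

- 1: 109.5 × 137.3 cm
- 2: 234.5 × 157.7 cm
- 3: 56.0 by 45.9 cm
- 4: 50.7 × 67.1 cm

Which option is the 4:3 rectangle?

4

Target 4:3 ≈ 1.333.
1: 1.254 (Δ0.079)  2: 1.487 (Δ0.154)  3: 1.220 (Δ0.113)  4: 1.323 (Δ0.010)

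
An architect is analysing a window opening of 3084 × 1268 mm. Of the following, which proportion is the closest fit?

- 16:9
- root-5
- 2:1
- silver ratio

silver ratio

3084/1268 ≈ 2.432. Nearest candidates are silver ratio (2.414, off by 0.018) and root-5 (2.236, off by 0.196).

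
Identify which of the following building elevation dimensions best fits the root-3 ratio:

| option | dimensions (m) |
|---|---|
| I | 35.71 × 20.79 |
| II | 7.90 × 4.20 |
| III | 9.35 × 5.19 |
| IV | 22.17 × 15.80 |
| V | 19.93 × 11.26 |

Ratios (long/short): I ≈ 1.718; II ≈ 1.881; III ≈ 1.802; IV ≈ 1.403; V ≈ 1.770.
root-3 ≈ 1.732; option I is nearest (Δ 0.014).

I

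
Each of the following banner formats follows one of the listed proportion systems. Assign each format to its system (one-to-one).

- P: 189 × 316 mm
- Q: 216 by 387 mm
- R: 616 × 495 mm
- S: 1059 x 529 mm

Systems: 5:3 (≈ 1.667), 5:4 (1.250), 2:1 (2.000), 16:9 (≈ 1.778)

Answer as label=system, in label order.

P = 316/189 ≈ 1.672 → 5:3 (1.667)
Q = 387/216 ≈ 1.792 → 16:9 (1.778)
R = 616/495 ≈ 1.244 → 5:4 (1.250)
S = 1059/529 ≈ 2.002 → 2:1 (2.000)

P=5:3, Q=16:9, R=5:4, S=2:1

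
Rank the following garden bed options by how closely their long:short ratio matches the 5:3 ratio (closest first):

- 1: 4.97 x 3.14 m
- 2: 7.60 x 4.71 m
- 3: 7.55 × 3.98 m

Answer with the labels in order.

1: 4.97/3.14 ≈ 1.583 → |1.583 − 1.667| = 0.084
2: 7.60/4.71 ≈ 1.614 → |1.614 − 1.667| = 0.053
3: 7.55/3.98 ≈ 1.897 → |1.897 − 1.667| = 0.230

2, 1, 3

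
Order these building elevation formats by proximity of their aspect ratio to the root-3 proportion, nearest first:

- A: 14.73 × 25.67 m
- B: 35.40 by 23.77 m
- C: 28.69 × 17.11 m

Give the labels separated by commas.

Ratios: A = 25.67 / 14.73 ≈ 1.743; B = 35.40 / 23.77 ≈ 1.489; C = 28.69 / 17.11 ≈ 1.677.
|Δ from 1.732|: A 0.011; B 0.243; C 0.055.

A, C, B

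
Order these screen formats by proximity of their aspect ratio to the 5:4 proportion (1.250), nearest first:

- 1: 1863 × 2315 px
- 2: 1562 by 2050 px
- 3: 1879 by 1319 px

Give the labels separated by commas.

1: 2315/1863 ≈ 1.243 → |1.243 − 1.250| = 0.007
2: 2050/1562 ≈ 1.312 → |1.312 − 1.250| = 0.062
3: 1879/1319 ≈ 1.425 → |1.425 − 1.250| = 0.175

1, 2, 3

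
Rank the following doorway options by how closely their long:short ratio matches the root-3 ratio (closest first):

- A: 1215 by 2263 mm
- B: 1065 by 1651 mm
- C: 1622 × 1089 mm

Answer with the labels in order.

A, B, C

Ratios: A = 2263 / 1215 ≈ 1.863; B = 1651 / 1065 ≈ 1.550; C = 1622 / 1089 ≈ 1.489.
|Δ from 1.732|: A 0.131; B 0.182; C 0.243.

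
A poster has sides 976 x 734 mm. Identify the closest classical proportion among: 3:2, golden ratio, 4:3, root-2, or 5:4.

4:3

976/734 ≈ 1.330. Nearest candidates are 4:3 (1.333, off by 0.003) and 5:4 (1.250, off by 0.080).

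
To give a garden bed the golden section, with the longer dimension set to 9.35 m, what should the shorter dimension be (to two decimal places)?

golden ratio ≈ 1.61803.
Shorter side = 9.35 ÷ 1.61803 ≈ 5.7786 → 5.78 m.

5.78 m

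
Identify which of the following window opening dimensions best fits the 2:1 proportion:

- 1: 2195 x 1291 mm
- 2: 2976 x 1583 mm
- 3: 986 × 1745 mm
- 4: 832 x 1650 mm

Target 2:1 ≈ 2.000.
1: 1.700 (Δ0.300)  2: 1.880 (Δ0.120)  3: 1.770 (Δ0.230)  4: 1.983 (Δ0.017)

4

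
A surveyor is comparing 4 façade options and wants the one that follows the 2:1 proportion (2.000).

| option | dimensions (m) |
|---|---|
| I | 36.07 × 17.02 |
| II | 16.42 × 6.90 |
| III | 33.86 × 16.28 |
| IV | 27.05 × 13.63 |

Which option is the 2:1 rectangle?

IV

Ratios (long/short): I ≈ 2.119; II ≈ 2.380; III ≈ 2.080; IV ≈ 1.985.
2:1 ≈ 2.000; option IV is nearest (Δ 0.015).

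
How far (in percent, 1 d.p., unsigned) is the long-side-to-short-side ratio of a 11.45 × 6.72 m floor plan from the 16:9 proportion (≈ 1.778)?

Ratio = 11.45 / 6.72 ≈ 1.7039.
Ideal 16:9 ≈ 1.7778. |1.7039 − 1.7778| / 1.7778 ≈ 4.16% → 4.2%.

4.2%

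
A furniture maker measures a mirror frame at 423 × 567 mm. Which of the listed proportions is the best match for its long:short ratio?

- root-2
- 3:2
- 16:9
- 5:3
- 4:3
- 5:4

567/423 ≈ 1.340. Nearest candidates are 4:3 (1.333, off by 0.007) and root-2 (1.414, off by 0.074).

4:3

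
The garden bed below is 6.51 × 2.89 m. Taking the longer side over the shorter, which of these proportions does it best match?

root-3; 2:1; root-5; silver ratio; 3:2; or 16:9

Ratio = 6.51 / 2.89 ≈ 2.253.
Distances: root-3 1.732 (Δ 0.521); 2:1 2.000 (Δ 0.253); root-5 2.236 (Δ 0.017); silver ratio 2.414 (Δ 0.161); 3:2 1.500 (Δ 0.753); 16:9 1.778 (Δ 0.475).

root-5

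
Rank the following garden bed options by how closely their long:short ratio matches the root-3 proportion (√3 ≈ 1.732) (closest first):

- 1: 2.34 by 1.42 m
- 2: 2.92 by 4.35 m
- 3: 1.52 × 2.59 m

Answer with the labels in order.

3, 1, 2

1: 2.34/1.42 ≈ 1.648 → |1.648 − 1.732| = 0.084
2: 4.35/2.92 ≈ 1.490 → |1.490 − 1.732| = 0.242
3: 2.59/1.52 ≈ 1.704 → |1.704 − 1.732| = 0.028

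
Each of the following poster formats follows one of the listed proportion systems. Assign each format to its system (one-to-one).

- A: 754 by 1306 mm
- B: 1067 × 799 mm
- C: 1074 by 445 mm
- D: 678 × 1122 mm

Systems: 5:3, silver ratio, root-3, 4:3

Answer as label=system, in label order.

A=root-3, B=4:3, C=silver ratio, D=5:3

Ratios: A ≈ 1.732; B ≈ 1.335; C ≈ 2.413; D ≈ 1.655.
Targets: 5:3 ≈ 1.667; silver ratio ≈ 2.414; root-3 ≈ 1.732; 4:3 ≈ 1.333.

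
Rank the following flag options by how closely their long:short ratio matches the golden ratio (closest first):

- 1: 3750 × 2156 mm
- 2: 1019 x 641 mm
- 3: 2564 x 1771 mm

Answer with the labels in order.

2, 1, 3

Ratios: 1 = 3750 / 2156 ≈ 1.739; 2 = 1019 / 641 ≈ 1.590; 3 = 2564 / 1771 ≈ 1.448.
|Δ from 1.618|: 1 0.121; 2 0.028; 3 0.170.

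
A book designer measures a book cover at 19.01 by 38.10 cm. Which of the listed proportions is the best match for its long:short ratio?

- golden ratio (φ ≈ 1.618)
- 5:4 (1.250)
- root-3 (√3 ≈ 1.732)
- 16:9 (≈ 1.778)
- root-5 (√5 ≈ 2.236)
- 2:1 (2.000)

Ratio = 38.10 / 19.01 ≈ 2.004.
Distances: golden ratio 1.618 (Δ 0.386); 5:4 1.250 (Δ 0.754); root-3 1.732 (Δ 0.272); 16:9 1.778 (Δ 0.226); root-5 2.236 (Δ 0.232); 2:1 2.000 (Δ 0.004).

2:1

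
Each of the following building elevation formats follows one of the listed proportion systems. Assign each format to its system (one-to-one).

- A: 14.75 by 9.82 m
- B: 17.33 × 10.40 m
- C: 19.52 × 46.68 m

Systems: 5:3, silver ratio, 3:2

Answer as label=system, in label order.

A = 14.75/9.82 ≈ 1.502 → 3:2 (1.500)
B = 17.33/10.40 ≈ 1.666 → 5:3 (1.667)
C = 46.68/19.52 ≈ 2.391 → silver ratio (2.414)

A=3:2, B=5:3, C=silver ratio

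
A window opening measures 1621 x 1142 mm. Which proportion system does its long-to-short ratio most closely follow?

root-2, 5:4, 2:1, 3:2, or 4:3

Ratio = 1621 / 1142 ≈ 1.419.
Distances: root-2 1.414 (Δ 0.005); 5:4 1.250 (Δ 0.169); 2:1 2.000 (Δ 0.581); 3:2 1.500 (Δ 0.081); 4:3 1.333 (Δ 0.086).

root-2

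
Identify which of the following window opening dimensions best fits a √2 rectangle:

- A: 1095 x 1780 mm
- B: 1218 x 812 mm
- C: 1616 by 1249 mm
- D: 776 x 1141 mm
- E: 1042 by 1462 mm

E

Ratios (long/short): A ≈ 1.626; B ≈ 1.500; C ≈ 1.294; D ≈ 1.470; E ≈ 1.403.
root-2 ≈ 1.414; option E is nearest (Δ 0.011).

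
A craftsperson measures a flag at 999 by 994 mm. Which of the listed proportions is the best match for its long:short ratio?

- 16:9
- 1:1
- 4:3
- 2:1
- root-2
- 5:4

999/994 ≈ 1.005. Nearest candidates are 1:1 (1.000, off by 0.005) and 5:4 (1.250, off by 0.245).

1:1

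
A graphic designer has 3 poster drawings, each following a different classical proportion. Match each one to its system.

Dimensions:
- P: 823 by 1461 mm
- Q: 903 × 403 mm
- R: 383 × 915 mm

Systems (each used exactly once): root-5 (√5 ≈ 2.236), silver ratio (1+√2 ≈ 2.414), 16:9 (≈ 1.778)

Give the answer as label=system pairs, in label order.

P=16:9, Q=root-5, R=silver ratio

Ratios: P ≈ 1.775; Q ≈ 2.241; R ≈ 2.389.
Targets: root-5 ≈ 2.236; silver ratio ≈ 2.414; 16:9 ≈ 1.778.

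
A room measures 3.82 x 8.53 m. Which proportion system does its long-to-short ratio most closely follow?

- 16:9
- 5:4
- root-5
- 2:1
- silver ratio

root-5

Ratio = 8.53 / 3.82 ≈ 2.233.
Distances: 16:9 1.778 (Δ 0.455); 5:4 1.250 (Δ 0.983); root-5 2.236 (Δ 0.003); 2:1 2.000 (Δ 0.233); silver ratio 2.414 (Δ 0.181).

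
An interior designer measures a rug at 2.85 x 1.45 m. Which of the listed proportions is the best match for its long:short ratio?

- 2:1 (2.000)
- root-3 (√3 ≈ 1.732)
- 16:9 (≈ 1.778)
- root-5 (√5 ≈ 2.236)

2:1

2.85/1.45 ≈ 1.966. Nearest candidates are 2:1 (2.000, off by 0.034) and 16:9 (1.778, off by 0.188).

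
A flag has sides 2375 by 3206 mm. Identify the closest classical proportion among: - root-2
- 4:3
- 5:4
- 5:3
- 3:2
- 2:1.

Ratio = 3206 / 2375 ≈ 1.350.
Distances: root-2 1.414 (Δ 0.064); 4:3 1.333 (Δ 0.017); 5:4 1.250 (Δ 0.100); 5:3 1.667 (Δ 0.317); 3:2 1.500 (Δ 0.150); 2:1 2.000 (Δ 0.650).

4:3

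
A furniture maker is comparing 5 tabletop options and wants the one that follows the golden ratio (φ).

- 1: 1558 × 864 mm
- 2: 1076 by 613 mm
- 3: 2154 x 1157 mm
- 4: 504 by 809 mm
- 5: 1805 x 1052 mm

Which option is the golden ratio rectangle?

4

Ratios (long/short): 1 ≈ 1.803; 2 ≈ 1.755; 3 ≈ 1.862; 4 ≈ 1.605; 5 ≈ 1.716.
golden ratio ≈ 1.618; option 4 is nearest (Δ 0.013).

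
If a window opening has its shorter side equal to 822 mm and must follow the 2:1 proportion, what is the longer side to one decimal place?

1644.0 mm

2:1 = 2.00000.
Longer side = 822 × 2.00000 ≈ 1644.000 → 1644.0 mm.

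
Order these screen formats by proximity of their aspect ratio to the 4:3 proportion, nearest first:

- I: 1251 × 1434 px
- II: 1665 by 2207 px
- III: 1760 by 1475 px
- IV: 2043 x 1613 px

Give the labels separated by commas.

II, IV, III, I

Ratios: I = 1434 / 1251 ≈ 1.146; II = 2207 / 1665 ≈ 1.326; III = 1760 / 1475 ≈ 1.193; IV = 2043 / 1613 ≈ 1.267.
|Δ from 1.333|: I 0.187; II 0.007; III 0.140; IV 0.066.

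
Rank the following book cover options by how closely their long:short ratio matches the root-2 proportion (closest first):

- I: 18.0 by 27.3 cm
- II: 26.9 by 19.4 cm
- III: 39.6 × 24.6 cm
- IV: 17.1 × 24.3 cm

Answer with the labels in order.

I: 27.3/18.0 ≈ 1.517 → |1.517 − 1.414| = 0.103
II: 26.9/19.4 ≈ 1.387 → |1.387 − 1.414| = 0.027
III: 39.6/24.6 ≈ 1.610 → |1.610 − 1.414| = 0.196
IV: 24.3/17.1 ≈ 1.421 → |1.421 − 1.414| = 0.007

IV, II, I, III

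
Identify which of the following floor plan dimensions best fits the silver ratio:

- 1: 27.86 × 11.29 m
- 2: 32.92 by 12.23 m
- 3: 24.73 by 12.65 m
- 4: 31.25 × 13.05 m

4

Target silver ratio ≈ 2.414.
1: 2.468 (Δ0.054)  2: 2.692 (Δ0.278)  3: 1.955 (Δ0.459)  4: 2.395 (Δ0.019)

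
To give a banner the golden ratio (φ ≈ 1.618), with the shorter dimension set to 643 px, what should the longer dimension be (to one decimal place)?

1040.4 px

golden ratio ≈ 1.61803.
Longer side = 643 × 1.61803 ≈ 1040.393 → 1040.4 px.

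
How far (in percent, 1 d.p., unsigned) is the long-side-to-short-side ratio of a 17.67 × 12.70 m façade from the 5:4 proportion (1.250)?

11.3%

Ratio = 17.67 / 12.70 ≈ 1.3913.
Ideal 5:4 = 1.2500. |1.3913 − 1.2500| / 1.2500 ≈ 11.30% → 11.3%.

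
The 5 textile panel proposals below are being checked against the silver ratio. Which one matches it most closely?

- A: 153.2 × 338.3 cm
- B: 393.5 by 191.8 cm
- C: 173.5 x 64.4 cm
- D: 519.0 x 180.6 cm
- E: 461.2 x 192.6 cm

E

Ratios (long/short): A ≈ 2.208; B ≈ 2.052; C ≈ 2.694; D ≈ 2.874; E ≈ 2.395.
silver ratio ≈ 2.414; option E is nearest (Δ 0.019).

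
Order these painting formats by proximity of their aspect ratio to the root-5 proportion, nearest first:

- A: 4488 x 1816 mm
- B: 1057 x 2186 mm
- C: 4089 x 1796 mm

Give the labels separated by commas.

C, B, A

Ratios: A = 4488 / 1816 ≈ 2.471; B = 2186 / 1057 ≈ 2.068; C = 4089 / 1796 ≈ 2.277.
|Δ from 2.236|: A 0.235; B 0.168; C 0.041.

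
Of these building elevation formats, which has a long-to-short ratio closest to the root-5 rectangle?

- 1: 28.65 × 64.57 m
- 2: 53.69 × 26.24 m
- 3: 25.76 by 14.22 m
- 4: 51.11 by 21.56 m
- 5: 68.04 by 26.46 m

Target root-5 ≈ 2.236.
1: 2.254 (Δ0.018)  2: 2.046 (Δ0.190)  3: 1.812 (Δ0.424)  4: 2.371 (Δ0.135)  5: 2.571 (Δ0.335)

1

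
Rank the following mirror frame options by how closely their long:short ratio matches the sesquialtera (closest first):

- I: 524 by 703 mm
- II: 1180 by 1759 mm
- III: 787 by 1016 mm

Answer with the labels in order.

II, I, III

Ratios: I = 703 / 524 ≈ 1.342; II = 1759 / 1180 ≈ 1.491; III = 1016 / 787 ≈ 1.291.
|Δ from 1.500|: I 0.158; II 0.009; III 0.209.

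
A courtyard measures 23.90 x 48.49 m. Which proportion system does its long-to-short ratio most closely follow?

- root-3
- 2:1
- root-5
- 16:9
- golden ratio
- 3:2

48.49/23.90 ≈ 2.029. Nearest candidates are 2:1 (2.000, off by 0.029) and root-5 (2.236, off by 0.207).

2:1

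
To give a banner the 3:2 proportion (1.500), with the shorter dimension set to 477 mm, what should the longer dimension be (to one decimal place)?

3:2 = 1.50000.
Longer side = 477 × 1.50000 ≈ 715.500 → 715.5 mm.

715.5 mm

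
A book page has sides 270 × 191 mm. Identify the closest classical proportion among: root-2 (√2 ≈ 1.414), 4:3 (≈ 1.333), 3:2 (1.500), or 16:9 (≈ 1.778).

Ratio = 270 / 191 ≈ 1.414.
Distances: root-2 1.414 (Δ 0.000); 4:3 1.333 (Δ 0.081); 3:2 1.500 (Δ 0.086); 16:9 1.778 (Δ 0.364).

root-2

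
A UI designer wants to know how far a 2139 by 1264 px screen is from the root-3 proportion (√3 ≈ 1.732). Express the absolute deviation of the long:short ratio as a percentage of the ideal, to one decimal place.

2.3%

Ratio = 2139 / 1264 ≈ 1.6922.
Ideal root-3 ≈ 1.7321. |1.6922 − 1.7321| / 1.7321 ≈ 2.30% → 2.3%.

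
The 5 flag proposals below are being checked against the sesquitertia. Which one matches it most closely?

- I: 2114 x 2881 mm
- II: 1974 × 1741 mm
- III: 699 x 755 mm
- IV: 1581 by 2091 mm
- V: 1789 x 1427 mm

IV

Ratios (long/short): I ≈ 1.363; II ≈ 1.134; III ≈ 1.080; IV ≈ 1.323; V ≈ 1.254.
4:3 ≈ 1.333; option IV is nearest (Δ 0.010).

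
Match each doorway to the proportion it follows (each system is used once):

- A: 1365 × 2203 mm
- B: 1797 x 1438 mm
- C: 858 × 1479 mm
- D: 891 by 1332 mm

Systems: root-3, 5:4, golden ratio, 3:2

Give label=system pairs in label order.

A = 2203/1365 ≈ 1.614 → golden ratio (1.618)
B = 1797/1438 ≈ 1.250 → 5:4 (1.250)
C = 1479/858 ≈ 1.724 → root-3 (1.732)
D = 1332/891 ≈ 1.495 → 3:2 (1.500)

A=golden ratio, B=5:4, C=root-3, D=3:2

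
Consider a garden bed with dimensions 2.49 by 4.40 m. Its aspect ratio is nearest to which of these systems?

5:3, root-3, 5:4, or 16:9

Ratio = 4.40 / 2.49 ≈ 1.767.
Distances: 5:3 1.667 (Δ 0.100); root-3 1.732 (Δ 0.035); 5:4 1.250 (Δ 0.517); 16:9 1.778 (Δ 0.011).

16:9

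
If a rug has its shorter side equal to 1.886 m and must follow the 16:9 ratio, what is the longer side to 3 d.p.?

3.353 m

16:9 ≈ 1.77778.
Longer side = 1.886 × 1.77778 ≈ 3.35289 → 3.353 m.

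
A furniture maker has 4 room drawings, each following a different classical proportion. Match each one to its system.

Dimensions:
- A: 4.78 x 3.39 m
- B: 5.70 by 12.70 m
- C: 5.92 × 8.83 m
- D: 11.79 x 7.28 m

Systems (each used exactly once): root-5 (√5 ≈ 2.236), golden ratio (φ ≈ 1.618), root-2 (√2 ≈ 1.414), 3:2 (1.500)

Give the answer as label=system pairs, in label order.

A = 4.78/3.39 ≈ 1.410 → root-2 (1.414)
B = 12.70/5.70 ≈ 2.228 → root-5 (2.236)
C = 8.83/5.92 ≈ 1.492 → 3:2 (1.500)
D = 11.79/7.28 ≈ 1.620 → golden ratio (1.618)

A=root-2, B=root-5, C=3:2, D=golden ratio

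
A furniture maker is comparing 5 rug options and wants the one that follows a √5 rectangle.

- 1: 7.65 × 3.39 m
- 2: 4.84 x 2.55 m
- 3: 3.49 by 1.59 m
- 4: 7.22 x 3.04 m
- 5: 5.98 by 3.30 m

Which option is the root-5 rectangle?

1

Target root-5 ≈ 2.236.
1: 2.257 (Δ0.021)  2: 1.898 (Δ0.338)  3: 2.195 (Δ0.041)  4: 2.375 (Δ0.139)  5: 1.812 (Δ0.424)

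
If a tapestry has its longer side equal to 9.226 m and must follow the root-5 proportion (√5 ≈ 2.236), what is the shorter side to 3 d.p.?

root-5 ≈ 2.23607.
Shorter side = 9.226 ÷ 2.23607 ≈ 4.12599 → 4.126 m.

4.126 m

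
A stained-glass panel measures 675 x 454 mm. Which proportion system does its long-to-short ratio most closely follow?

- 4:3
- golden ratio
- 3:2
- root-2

Ratio = 675 / 454 ≈ 1.487.
Distances: 4:3 1.333 (Δ 0.154); golden ratio 1.618 (Δ 0.131); 3:2 1.500 (Δ 0.013); root-2 1.414 (Δ 0.073).

3:2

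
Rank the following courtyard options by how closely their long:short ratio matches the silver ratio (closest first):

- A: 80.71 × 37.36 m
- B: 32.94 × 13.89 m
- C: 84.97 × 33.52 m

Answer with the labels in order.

A: 80.71/37.36 ≈ 2.160 → |2.160 − 2.414| = 0.254
B: 32.94/13.89 ≈ 2.371 → |2.371 − 2.414| = 0.043
C: 84.97/33.52 ≈ 2.535 → |2.535 − 2.414| = 0.121

B, C, A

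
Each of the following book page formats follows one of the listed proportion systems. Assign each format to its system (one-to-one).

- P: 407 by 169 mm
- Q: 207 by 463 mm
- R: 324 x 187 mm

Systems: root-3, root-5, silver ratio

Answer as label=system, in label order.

P=silver ratio, Q=root-5, R=root-3

P = 407/169 ≈ 2.408 → silver ratio (2.414)
Q = 463/207 ≈ 2.237 → root-5 (2.236)
R = 324/187 ≈ 1.733 → root-3 (1.732)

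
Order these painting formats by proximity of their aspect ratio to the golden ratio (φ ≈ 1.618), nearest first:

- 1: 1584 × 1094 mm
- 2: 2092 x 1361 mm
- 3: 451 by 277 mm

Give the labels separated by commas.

1: 1584/1094 ≈ 1.448 → |1.448 − 1.618| = 0.170
2: 2092/1361 ≈ 1.537 → |1.537 − 1.618| = 0.081
3: 451/277 ≈ 1.628 → |1.628 − 1.618| = 0.010

3, 2, 1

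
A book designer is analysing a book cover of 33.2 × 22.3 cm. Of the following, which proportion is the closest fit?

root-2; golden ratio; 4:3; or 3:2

3:2

33.2/22.3 ≈ 1.489. Nearest candidates are 3:2 (1.500, off by 0.011) and root-2 (1.414, off by 0.075).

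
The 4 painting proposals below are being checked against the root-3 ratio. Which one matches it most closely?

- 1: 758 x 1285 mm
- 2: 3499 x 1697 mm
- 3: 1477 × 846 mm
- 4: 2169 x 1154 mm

Ratios (long/short): 1 ≈ 1.695; 2 ≈ 2.062; 3 ≈ 1.746; 4 ≈ 1.880.
root-3 ≈ 1.732; option 3 is nearest (Δ 0.014).

3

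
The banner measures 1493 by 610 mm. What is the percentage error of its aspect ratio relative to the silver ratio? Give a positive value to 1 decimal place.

1.4%

Ratio = 1493 / 610 ≈ 2.4475.
Ideal silver ratio ≈ 2.4142. |2.4475 − 2.4142| / 2.4142 ≈ 1.38% → 1.4%.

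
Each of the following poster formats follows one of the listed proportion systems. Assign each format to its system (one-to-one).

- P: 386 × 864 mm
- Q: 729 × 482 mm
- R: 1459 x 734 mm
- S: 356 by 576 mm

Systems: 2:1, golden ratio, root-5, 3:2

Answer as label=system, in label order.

P=root-5, Q=3:2, R=2:1, S=golden ratio

P = 864/386 ≈ 2.238 → root-5 (2.236)
Q = 729/482 ≈ 1.512 → 3:2 (1.500)
R = 1459/734 ≈ 1.988 → 2:1 (2.000)
S = 576/356 ≈ 1.618 → golden ratio (1.618)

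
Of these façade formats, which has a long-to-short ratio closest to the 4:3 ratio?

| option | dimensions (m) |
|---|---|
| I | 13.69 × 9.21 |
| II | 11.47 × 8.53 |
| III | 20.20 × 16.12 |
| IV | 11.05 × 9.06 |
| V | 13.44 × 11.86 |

II

Ratios (long/short): I ≈ 1.486; II ≈ 1.345; III ≈ 1.253; IV ≈ 1.220; V ≈ 1.133.
4:3 ≈ 1.333; option II is nearest (Δ 0.012).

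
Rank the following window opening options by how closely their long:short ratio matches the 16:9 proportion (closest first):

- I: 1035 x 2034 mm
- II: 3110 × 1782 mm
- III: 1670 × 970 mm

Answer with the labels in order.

I: 2034/1035 ≈ 1.965 → |1.965 − 1.778| = 0.187
II: 3110/1782 ≈ 1.745 → |1.745 − 1.778| = 0.033
III: 1670/970 ≈ 1.722 → |1.722 − 1.778| = 0.056

II, III, I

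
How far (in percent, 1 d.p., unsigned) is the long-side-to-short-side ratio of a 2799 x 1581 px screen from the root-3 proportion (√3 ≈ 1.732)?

2.2%

Ratio = 2799 / 1581 ≈ 1.7704.
Ideal root-3 ≈ 1.7321. |1.7704 − 1.7321| / 1.7321 ≈ 2.21% → 2.2%.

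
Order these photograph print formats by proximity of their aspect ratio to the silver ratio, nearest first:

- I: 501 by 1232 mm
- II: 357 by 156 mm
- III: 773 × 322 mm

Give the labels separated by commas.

III, I, II

I: 1232/501 ≈ 2.459 → |2.459 − 2.414| = 0.045
II: 357/156 ≈ 2.288 → |2.288 − 2.414| = 0.126
III: 773/322 ≈ 2.401 → |2.401 − 2.414| = 0.013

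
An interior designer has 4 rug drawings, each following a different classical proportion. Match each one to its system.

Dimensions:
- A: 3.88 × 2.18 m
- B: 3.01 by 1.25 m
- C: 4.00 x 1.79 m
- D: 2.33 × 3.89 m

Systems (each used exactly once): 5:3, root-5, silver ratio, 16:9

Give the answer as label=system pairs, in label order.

A = 3.88/2.18 ≈ 1.780 → 16:9 (1.778)
B = 3.01/1.25 ≈ 2.408 → silver ratio (2.414)
C = 4.00/1.79 ≈ 2.235 → root-5 (2.236)
D = 3.89/2.33 ≈ 1.670 → 5:3 (1.667)

A=16:9, B=silver ratio, C=root-5, D=5:3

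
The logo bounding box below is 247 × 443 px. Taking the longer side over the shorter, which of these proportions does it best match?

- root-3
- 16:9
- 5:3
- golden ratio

443/247 ≈ 1.794. Nearest candidates are 16:9 (1.778, off by 0.016) and root-3 (1.732, off by 0.062).

16:9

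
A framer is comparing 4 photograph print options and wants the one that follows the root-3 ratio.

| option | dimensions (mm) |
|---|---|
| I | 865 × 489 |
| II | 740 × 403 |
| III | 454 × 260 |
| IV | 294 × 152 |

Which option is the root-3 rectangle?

III

Target root-3 ≈ 1.732.
I: 1.769 (Δ0.037)  II: 1.836 (Δ0.104)  III: 1.746 (Δ0.014)  IV: 1.934 (Δ0.202)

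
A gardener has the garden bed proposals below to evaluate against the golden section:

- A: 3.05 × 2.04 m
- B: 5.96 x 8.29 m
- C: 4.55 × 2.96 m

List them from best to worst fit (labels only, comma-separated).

A: 3.05/2.04 ≈ 1.495 → |1.495 − 1.618| = 0.123
B: 8.29/5.96 ≈ 1.391 → |1.391 − 1.618| = 0.227
C: 4.55/2.96 ≈ 1.537 → |1.537 − 1.618| = 0.081

C, A, B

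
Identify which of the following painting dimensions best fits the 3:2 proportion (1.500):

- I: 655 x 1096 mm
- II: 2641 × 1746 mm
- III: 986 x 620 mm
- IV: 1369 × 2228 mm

Ratios (long/short): I ≈ 1.673; II ≈ 1.513; III ≈ 1.590; IV ≈ 1.627.
3:2 ≈ 1.500; option II is nearest (Δ 0.013).

II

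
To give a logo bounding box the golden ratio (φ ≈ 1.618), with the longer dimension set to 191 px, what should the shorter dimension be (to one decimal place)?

golden ratio ≈ 1.61803.
Shorter side = 191 ÷ 1.61803 ≈ 118.045 → 118.0 px.

118.0 px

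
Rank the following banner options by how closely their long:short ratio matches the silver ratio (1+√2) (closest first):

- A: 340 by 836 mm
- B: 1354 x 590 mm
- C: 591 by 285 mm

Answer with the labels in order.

A, B, C

A: 836/340 ≈ 2.459 → |2.459 − 2.414| = 0.045
B: 1354/590 ≈ 2.295 → |2.295 − 2.414| = 0.119
C: 591/285 ≈ 2.074 → |2.074 − 2.414| = 0.340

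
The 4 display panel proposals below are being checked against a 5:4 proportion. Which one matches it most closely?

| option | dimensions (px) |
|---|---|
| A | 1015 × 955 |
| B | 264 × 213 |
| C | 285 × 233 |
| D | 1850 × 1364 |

B

Target 5:4 ≈ 1.250.
A: 1.063 (Δ0.187)  B: 1.239 (Δ0.011)  C: 1.223 (Δ0.027)  D: 1.356 (Δ0.106)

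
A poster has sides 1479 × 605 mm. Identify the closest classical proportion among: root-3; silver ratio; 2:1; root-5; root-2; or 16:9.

silver ratio

1479/605 ≈ 2.445. Nearest candidates are silver ratio (2.414, off by 0.031) and root-5 (2.236, off by 0.209).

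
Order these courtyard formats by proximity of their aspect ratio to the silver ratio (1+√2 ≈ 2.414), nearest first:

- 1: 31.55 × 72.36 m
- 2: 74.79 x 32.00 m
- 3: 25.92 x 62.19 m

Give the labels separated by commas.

1: 72.36/31.55 ≈ 2.294 → |2.294 − 2.414| = 0.120
2: 74.79/32.00 ≈ 2.337 → |2.337 − 2.414| = 0.077
3: 62.19/25.92 ≈ 2.399 → |2.399 − 2.414| = 0.015

3, 2, 1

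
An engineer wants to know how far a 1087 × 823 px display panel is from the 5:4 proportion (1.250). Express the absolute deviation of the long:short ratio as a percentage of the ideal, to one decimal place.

Ratio = 1087 / 823 ≈ 1.3208.
Ideal 5:4 = 1.2500. |1.3208 − 1.2500| / 1.2500 ≈ 5.66% → 5.7%.

5.7%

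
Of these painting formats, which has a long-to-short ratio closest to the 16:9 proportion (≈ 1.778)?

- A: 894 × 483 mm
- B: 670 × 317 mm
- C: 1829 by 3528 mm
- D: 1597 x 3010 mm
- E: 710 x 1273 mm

E

Ratios (long/short): A ≈ 1.851; B ≈ 2.114; C ≈ 1.929; D ≈ 1.885; E ≈ 1.793.
16:9 ≈ 1.778; option E is nearest (Δ 0.015).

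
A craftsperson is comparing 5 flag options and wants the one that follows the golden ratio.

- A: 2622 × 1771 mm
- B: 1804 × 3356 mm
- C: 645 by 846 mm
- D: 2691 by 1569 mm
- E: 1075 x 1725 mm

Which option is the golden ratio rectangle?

Target golden ratio ≈ 1.618.
A: 1.481 (Δ0.137)  B: 1.860 (Δ0.242)  C: 1.312 (Δ0.306)  D: 1.715 (Δ0.097)  E: 1.605 (Δ0.013)

E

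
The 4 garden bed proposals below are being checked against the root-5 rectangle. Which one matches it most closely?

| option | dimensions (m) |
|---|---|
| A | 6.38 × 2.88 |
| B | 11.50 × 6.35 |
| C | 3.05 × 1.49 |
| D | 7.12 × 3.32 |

Target root-5 ≈ 2.236.
A: 2.215 (Δ0.021)  B: 1.811 (Δ0.425)  C: 2.047 (Δ0.189)  D: 2.145 (Δ0.091)

A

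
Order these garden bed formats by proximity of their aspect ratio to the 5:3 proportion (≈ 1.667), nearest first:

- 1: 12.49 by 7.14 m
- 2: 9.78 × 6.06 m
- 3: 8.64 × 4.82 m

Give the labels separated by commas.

1: 12.49/7.14 ≈ 1.749 → |1.749 − 1.667| = 0.082
2: 9.78/6.06 ≈ 1.614 → |1.614 − 1.667| = 0.053
3: 8.64/4.82 ≈ 1.793 → |1.793 − 1.667| = 0.126

2, 1, 3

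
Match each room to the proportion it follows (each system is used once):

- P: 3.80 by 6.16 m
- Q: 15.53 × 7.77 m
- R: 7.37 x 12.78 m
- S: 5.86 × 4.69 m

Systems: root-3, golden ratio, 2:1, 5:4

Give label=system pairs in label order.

P=golden ratio, Q=2:1, R=root-3, S=5:4

P = 6.16/3.80 ≈ 1.621 → golden ratio (1.618)
Q = 15.53/7.77 ≈ 1.999 → 2:1 (2.000)
R = 12.78/7.37 ≈ 1.734 → root-3 (1.732)
S = 5.86/4.69 ≈ 1.249 → 5:4 (1.250)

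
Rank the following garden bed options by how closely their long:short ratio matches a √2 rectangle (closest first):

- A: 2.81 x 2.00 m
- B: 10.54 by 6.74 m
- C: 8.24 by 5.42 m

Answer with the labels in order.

A, C, B

Ratios: A = 2.81 / 2.00 ≈ 1.405; B = 10.54 / 6.74 ≈ 1.564; C = 8.24 / 5.42 ≈ 1.520.
|Δ from 1.414|: A 0.009; B 0.150; C 0.106.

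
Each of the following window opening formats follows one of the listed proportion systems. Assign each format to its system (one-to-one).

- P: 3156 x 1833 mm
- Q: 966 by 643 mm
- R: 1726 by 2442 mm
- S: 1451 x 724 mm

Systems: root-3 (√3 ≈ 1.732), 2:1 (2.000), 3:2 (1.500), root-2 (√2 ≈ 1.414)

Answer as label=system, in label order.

Ratios: P ≈ 1.722; Q ≈ 1.502; R ≈ 1.415; S ≈ 2.004.
Targets: root-3 ≈ 1.732; 2:1 ≈ 2.000; 3:2 ≈ 1.500; root-2 ≈ 1.414.

P=root-3, Q=3:2, R=root-2, S=2:1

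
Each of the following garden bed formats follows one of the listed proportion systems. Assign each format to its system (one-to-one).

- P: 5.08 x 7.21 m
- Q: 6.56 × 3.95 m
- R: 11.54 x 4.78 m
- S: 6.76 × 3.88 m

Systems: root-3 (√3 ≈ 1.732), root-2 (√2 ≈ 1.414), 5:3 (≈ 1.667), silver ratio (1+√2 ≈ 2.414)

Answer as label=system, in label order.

Ratios: P ≈ 1.419; Q ≈ 1.661; R ≈ 2.414; S ≈ 1.742.
Targets: root-3 ≈ 1.732; root-2 ≈ 1.414; 5:3 ≈ 1.667; silver ratio ≈ 2.414.

P=root-2, Q=5:3, R=silver ratio, S=root-3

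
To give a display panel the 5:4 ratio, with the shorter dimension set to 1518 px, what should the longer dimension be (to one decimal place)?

1897.5 px

5:4 = 1.25000.
Longer side = 1518 × 1.25000 ≈ 1897.500 → 1897.5 px.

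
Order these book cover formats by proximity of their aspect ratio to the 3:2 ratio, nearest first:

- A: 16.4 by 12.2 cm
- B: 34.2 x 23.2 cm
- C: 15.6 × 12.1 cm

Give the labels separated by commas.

B, A, C

Ratios: A = 16.4 / 12.2 ≈ 1.344; B = 34.2 / 23.2 ≈ 1.474; C = 15.6 / 12.1 ≈ 1.289.
|Δ from 1.500|: A 0.156; B 0.026; C 0.211.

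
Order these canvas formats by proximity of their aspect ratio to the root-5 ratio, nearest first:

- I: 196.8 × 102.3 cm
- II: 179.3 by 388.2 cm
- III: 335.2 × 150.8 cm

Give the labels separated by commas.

III, II, I

Ratios: I = 196.8 / 102.3 ≈ 1.924; II = 388.2 / 179.3 ≈ 2.165; III = 335.2 / 150.8 ≈ 2.223.
|Δ from 2.236|: I 0.312; II 0.071; III 0.013.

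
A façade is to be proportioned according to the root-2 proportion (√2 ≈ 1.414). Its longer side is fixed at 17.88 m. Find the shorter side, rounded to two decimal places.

root-2 ≈ 1.41421.
Shorter side = 17.88 ÷ 1.41421 ≈ 12.6431 → 12.64 m.

12.64 m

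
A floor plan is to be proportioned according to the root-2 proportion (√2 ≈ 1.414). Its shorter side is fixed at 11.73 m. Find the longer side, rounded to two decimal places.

16.59 m

root-2 ≈ 1.41421.
Longer side = 11.73 × 1.41421 ≈ 16.5887 → 16.59 m.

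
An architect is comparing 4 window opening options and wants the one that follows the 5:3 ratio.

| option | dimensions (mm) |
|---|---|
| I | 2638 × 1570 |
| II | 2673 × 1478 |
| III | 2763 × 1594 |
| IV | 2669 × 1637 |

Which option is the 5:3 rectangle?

Ratios (long/short): I ≈ 1.680; II ≈ 1.809; III ≈ 1.733; IV ≈ 1.630.
5:3 ≈ 1.667; option I is nearest (Δ 0.013).

I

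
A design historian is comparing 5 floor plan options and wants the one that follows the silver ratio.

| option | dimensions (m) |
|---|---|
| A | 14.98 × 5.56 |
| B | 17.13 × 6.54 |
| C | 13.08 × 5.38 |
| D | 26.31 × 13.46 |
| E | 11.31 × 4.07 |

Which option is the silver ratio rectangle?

Target silver ratio ≈ 2.414.
A: 2.694 (Δ0.280)  B: 2.619 (Δ0.205)  C: 2.431 (Δ0.017)  D: 1.955 (Δ0.459)  E: 2.779 (Δ0.365)

C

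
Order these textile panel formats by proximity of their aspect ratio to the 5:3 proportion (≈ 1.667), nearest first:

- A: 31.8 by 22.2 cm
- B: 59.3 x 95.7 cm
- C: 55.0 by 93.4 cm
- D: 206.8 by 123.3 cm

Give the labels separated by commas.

D, C, B, A

A: 31.8/22.2 ≈ 1.432 → |1.432 − 1.667| = 0.235
B: 95.7/59.3 ≈ 1.614 → |1.614 − 1.667| = 0.053
C: 93.4/55.0 ≈ 1.698 → |1.698 − 1.667| = 0.031
D: 206.8/123.3 ≈ 1.677 → |1.677 − 1.667| = 0.010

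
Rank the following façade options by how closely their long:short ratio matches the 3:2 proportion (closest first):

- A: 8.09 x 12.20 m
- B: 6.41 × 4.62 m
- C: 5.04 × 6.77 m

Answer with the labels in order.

A: 12.20/8.09 ≈ 1.508 → |1.508 − 1.500| = 0.008
B: 6.41/4.62 ≈ 1.387 → |1.387 − 1.500| = 0.113
C: 6.77/5.04 ≈ 1.343 → |1.343 − 1.500| = 0.157

A, B, C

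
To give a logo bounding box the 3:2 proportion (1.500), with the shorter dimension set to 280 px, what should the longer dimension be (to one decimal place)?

3:2 = 1.50000.
Longer side = 280 × 1.50000 ≈ 420.000 → 420.0 px.

420.0 px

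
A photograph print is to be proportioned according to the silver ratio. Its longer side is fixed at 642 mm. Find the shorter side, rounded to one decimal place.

silver ratio ≈ 2.41421.
Shorter side = 642 ÷ 2.41421 ≈ 265.925 → 265.9 mm.

265.9 mm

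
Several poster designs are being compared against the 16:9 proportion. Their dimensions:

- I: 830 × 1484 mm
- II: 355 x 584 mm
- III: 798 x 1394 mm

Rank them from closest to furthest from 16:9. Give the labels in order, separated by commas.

I, III, II

Ratios: I = 1484 / 830 ≈ 1.788; II = 584 / 355 ≈ 1.645; III = 1394 / 798 ≈ 1.747.
|Δ from 1.778|: I 0.010; II 0.133; III 0.031.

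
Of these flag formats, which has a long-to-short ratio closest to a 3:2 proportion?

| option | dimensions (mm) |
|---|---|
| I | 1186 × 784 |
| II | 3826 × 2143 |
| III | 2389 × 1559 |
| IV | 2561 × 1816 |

I

Target 3:2 ≈ 1.500.
I: 1.513 (Δ0.013)  II: 1.785 (Δ0.285)  III: 1.532 (Δ0.032)  IV: 1.410 (Δ0.090)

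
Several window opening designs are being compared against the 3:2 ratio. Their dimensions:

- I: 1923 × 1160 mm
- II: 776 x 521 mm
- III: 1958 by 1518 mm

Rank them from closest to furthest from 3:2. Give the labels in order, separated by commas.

Ratios: I = 1923 / 1160 ≈ 1.658; II = 776 / 521 ≈ 1.489; III = 1958 / 1518 ≈ 1.290.
|Δ from 1.500|: I 0.158; II 0.011; III 0.210.

II, I, III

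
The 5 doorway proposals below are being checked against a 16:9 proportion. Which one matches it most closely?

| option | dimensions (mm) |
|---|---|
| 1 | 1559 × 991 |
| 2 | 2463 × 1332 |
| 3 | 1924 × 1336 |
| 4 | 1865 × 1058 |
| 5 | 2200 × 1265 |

4

Target 16:9 ≈ 1.778.
1: 1.573 (Δ0.205)  2: 1.849 (Δ0.071)  3: 1.440 (Δ0.338)  4: 1.763 (Δ0.015)  5: 1.739 (Δ0.039)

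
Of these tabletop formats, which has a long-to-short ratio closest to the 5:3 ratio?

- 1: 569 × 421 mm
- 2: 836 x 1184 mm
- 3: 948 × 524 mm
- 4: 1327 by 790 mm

4

Ratios (long/short): 1 ≈ 1.352; 2 ≈ 1.416; 3 ≈ 1.809; 4 ≈ 1.680.
5:3 ≈ 1.667; option 4 is nearest (Δ 0.013).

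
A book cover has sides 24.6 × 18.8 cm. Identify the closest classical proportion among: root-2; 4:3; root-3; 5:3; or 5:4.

24.6/18.8 ≈ 1.309. Nearest candidates are 4:3 (1.333, off by 0.024) and 5:4 (1.250, off by 0.059).

4:3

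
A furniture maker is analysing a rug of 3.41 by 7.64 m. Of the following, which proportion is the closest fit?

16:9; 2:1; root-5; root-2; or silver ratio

7.64/3.41 ≈ 2.240. Nearest candidates are root-5 (2.236, off by 0.004) and silver ratio (2.414, off by 0.174).

root-5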